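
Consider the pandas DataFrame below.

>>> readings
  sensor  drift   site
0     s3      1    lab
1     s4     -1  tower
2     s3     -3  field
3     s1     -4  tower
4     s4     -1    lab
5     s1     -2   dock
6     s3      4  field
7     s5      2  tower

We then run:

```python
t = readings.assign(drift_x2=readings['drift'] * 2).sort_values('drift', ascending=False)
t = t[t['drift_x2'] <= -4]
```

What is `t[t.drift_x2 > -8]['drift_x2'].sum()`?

add column drift_x2 = readings['drift'] * 2:
  sensor  drift   site  drift_x2
0     s3      1    lab         2
1     s4     -1  tower        -2
2     s3     -3  field        -6
3     s1     -4  tower        -8
4     s4     -1    lab        -2
5     s1     -2   dock        -4
6     s3      4  field         8
7     s5      2  tower         4
sort by drift descending:
  sensor  drift   site  drift_x2
6     s3      4  field         8
7     s5      2  tower         4
0     s3      1    lab         2
1     s4     -1  tower        -2
4     s4     -1    lab        -2
5     s1     -2   dock        -4
2     s3     -3  field        -6
3     s1     -4  tower        -8
filter rows where drift_x2 <= -4:
  sensor  drift   site  drift_x2
5     s1     -2   dock        -4
2     s3     -3  field        -6
3     s1     -4  tower        -8
filter rows where drift_x2 > -8:
  sensor  drift   site  drift_x2
5     s1     -2   dock        -4
2     s3     -3  field        -6
Then the sum of column 'drift_x2': -10

-10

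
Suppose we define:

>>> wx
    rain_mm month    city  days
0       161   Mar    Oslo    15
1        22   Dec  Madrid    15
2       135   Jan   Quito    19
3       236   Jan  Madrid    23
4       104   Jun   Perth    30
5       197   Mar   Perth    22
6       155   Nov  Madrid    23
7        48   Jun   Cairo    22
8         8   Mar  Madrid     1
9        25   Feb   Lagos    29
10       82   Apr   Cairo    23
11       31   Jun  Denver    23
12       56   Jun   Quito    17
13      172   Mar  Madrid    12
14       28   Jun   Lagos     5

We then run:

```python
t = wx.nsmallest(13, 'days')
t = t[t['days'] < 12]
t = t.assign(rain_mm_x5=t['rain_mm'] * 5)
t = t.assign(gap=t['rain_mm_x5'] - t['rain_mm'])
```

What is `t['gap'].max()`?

take 13 rows with smallest days:
    rain_mm month    city  days
8         8   Mar  Madrid     1
14       28   Jun   Lagos     5
13      172   Mar  Madrid    12
0       161   Mar    Oslo    15
1        22   Dec  Madrid    15
12       56   Jun   Quito    17
2       135   Jan   Quito    19
5       197   Mar   Perth    22
7        48   Jun   Cairo    22
3       236   Jan  Madrid    23
6       155   Nov  Madrid    23
10       82   Apr   Cairo    23
11       31   Jun  Denver    23
filter rows where days < 12:
    rain_mm month    city  days
8         8   Mar  Madrid     1
14       28   Jun   Lagos     5
add column rain_mm_x5 = t['rain_mm'] * 5:
    rain_mm month    city  days  rain_mm_x5
8         8   Mar  Madrid     1          40
14       28   Jun   Lagos     5         140
add column gap = t['rain_mm_x5'] - t['rain_mm']:
    rain_mm month    city  days  rain_mm_x5  gap
8         8   Mar  Madrid     1          40   32
14       28   Jun   Lagos     5         140  112
Taking the max of column 'gap' gives 112.

112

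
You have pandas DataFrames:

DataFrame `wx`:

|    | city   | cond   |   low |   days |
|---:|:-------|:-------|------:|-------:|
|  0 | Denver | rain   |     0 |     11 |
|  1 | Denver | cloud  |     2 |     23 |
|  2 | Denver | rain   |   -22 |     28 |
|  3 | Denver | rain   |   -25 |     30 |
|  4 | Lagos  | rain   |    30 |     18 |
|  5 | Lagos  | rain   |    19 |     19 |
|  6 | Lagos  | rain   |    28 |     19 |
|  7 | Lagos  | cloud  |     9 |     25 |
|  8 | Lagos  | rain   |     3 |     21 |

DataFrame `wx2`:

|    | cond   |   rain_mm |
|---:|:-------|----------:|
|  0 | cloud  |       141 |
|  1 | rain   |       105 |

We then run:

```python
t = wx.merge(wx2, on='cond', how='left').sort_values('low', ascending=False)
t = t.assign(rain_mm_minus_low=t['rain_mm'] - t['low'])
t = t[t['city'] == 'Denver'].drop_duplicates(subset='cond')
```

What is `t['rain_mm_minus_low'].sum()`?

merge on 'cond' (how='left') → 9 rows:
     city   cond  low  days  rain_mm
0  Denver   rain    0    11      105
1  Denver  cloud    2    23      141
2  Denver   rain  -22    28      105
3  Denver   rain  -25    30      105
4   Lagos   rain   30    18      105
5   Lagos   rain   19    19      105
6   Lagos   rain   28    19      105
7   Lagos  cloud    9    25      141
8   Lagos   rain    3    21      105
sort by low descending:
     city   cond  low  days  rain_mm
4   Lagos   rain   30    18      105
6   Lagos   rain   28    19      105
5   Lagos   rain   19    19      105
7   Lagos  cloud    9    25      141
8   Lagos   rain    3    21      105
1  Denver  cloud    2    23      141
0  Denver   rain    0    11      105
2  Denver   rain  -22    28      105
3  Denver   rain  -25    30      105
add column rain_mm_minus_low = t['rain_mm'] - t['low']:
     city   cond  low  days  rain_mm  rain_mm_minus_low
4   Lagos   rain   30    18      105                 75
6   Lagos   rain   28    19      105                 77
5   Lagos   rain   19    19      105                 86
7   Lagos  cloud    9    25      141                132
8   Lagos   rain    3    21      105                102
1  Denver  cloud    2    23      141                139
0  Denver   rain    0    11      105                105
2  Denver   rain  -22    28      105                127
3  Denver   rain  -25    30      105                130
filter rows where city == 'Denver':
     city   cond  low  days  rain_mm  rain_mm_minus_low
1  Denver  cloud    2    23      141                139
0  Denver   rain    0    11      105                105
2  Denver   rain  -22    28      105                127
3  Denver   rain  -25    30      105                130
drop duplicate cond (keep=first):
     city   cond  low  days  rain_mm  rain_mm_minus_low
1  Denver  cloud    2    23      141                139
0  Denver   rain    0    11      105                105
The sum of column 'rain_mm_minus_low' is 244.

244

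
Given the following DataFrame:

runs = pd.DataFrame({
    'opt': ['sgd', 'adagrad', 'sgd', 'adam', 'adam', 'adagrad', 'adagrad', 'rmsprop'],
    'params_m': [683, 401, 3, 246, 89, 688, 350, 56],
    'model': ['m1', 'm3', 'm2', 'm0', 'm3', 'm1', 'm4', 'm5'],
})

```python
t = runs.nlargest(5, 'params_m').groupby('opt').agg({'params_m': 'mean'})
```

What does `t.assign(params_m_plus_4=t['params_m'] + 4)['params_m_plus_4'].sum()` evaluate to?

1420.66666667

take 5 rows with largest params_m:
       opt  params_m model
5  adagrad       688    m1
0      sgd       683    m1
1  adagrad       401    m3
6  adagrad       350    m4
3     adam       246    m0
group by opt, mean of params_m:
           params_m
opt                
adagrad  479.666667
adam     246.000000
sgd      683.000000
add column params_m_plus_4 = t['params_m'] + 4:
           params_m  params_m_plus_4
opt                                 
adagrad  479.666667       483.666667
adam     246.000000       250.000000
sgd      683.000000       687.000000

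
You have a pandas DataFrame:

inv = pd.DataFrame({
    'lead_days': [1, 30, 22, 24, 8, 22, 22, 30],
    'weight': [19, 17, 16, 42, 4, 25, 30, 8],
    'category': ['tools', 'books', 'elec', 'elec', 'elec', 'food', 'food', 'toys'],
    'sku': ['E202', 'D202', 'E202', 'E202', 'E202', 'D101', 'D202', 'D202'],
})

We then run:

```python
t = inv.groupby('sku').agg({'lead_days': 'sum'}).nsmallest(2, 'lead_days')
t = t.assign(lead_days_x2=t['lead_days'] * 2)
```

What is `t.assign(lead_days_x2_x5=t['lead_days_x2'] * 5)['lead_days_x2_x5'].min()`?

group by sku, sum of lead_days:
      lead_days
sku            
D101         22
D202         82
E202         55
take 2 rows with smallest lead_days:
      lead_days
sku            
D101         22
E202         55
add column lead_days_x2 = t['lead_days'] * 2:
      lead_days  lead_days_x2
sku                          
D101         22            44
E202         55           110
add column lead_days_x2_x5 = t['lead_days_x2'] * 5:
      lead_days  lead_days_x2  lead_days_x2_x5
sku                                           
D101         22            44              220
E202         55           110              550

220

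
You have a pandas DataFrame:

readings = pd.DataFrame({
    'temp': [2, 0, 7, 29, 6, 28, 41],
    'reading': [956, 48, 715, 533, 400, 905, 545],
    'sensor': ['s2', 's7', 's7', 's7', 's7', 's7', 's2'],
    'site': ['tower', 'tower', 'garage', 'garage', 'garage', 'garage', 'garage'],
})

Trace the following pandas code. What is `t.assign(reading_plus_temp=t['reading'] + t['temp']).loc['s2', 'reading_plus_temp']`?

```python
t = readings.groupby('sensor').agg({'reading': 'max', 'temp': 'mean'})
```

977.5

group by sensor: max(reading), mean(temp):
        reading  temp
sensor               
s2          956  21.5
s7          905  14.0
add column reading_plus_temp = t['reading'] + t['temp']:
        reading  temp  reading_plus_temp
sensor                                  
s2          956  21.5              977.5
s7          905  14.0              919.0
So loc['s2', 'reading_plus_temp'] = 977.5.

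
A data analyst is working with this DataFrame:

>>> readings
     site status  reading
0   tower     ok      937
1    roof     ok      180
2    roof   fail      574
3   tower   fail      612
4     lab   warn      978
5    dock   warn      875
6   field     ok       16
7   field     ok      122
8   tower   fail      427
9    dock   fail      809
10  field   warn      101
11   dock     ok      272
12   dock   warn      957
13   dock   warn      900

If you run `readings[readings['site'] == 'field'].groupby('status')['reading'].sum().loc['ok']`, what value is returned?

138

filter rows where site == 'field':
     site status  reading
6   field     ok       16
7   field     ok      122
10  field   warn      101
group by status, sum of reading:
status
ok      138
warn    101
Name: reading, dtype: int64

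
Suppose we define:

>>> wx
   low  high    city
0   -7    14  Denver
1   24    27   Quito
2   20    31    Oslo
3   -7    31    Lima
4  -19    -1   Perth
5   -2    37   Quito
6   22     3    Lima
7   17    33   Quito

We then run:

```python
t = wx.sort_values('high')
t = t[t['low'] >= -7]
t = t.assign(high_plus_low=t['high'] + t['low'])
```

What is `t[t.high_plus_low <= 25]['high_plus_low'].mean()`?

sort by high:
   low  high    city
4  -19    -1   Perth
6   22     3    Lima
0   -7    14  Denver
1   24    27   Quito
2   20    31    Oslo
3   -7    31    Lima
7   17    33   Quito
5   -2    37   Quito
filter rows where low >= -7:
   low  high    city
6   22     3    Lima
0   -7    14  Denver
1   24    27   Quito
2   20    31    Oslo
3   -7    31    Lima
7   17    33   Quito
5   -2    37   Quito
add column high_plus_low = t['high'] + t['low']:
   low  high    city  high_plus_low
6   22     3    Lima             25
0   -7    14  Denver              7
1   24    27   Quito             51
2   20    31    Oslo             51
3   -7    31    Lima             24
7   17    33   Quito             50
5   -2    37   Quito             35
filter rows where high_plus_low <= 25:
   low  high    city  high_plus_low
6   22     3    Lima             25
0   -7    14  Denver              7
3   -7    31    Lima             24

18.6666666667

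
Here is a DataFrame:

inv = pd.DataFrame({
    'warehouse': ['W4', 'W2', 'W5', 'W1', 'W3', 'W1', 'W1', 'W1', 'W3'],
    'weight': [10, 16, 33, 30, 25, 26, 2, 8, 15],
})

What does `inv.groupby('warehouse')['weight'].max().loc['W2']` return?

16

group by warehouse, max of weight:
warehouse
W1    30
W2    16
W3    25
W4    10
W5    33
Name: weight, dtype: int64
Hence 16.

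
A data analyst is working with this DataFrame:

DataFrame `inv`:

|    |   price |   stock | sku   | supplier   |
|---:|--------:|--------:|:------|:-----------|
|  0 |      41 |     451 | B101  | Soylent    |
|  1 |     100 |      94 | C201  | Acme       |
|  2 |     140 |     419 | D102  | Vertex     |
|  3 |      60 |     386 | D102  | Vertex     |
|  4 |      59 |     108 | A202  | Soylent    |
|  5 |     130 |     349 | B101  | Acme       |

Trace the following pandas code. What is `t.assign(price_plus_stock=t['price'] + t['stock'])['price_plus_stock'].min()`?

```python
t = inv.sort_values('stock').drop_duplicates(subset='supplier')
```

167

sort by stock:
   price  stock   sku supplier
1    100     94  C201     Acme
4     59    108  A202  Soylent
5    130    349  B101     Acme
3     60    386  D102   Vertex
2    140    419  D102   Vertex
0     41    451  B101  Soylent
drop duplicate supplier (keep=first):
   price  stock   sku supplier
1    100     94  C201     Acme
4     59    108  A202  Soylent
3     60    386  D102   Vertex
add column price_plus_stock = t['price'] + t['stock']:
   price  stock   sku supplier  price_plus_stock
1    100     94  C201     Acme               194
4     59    108  A202  Soylent               167
3     60    386  D102   Vertex               446
min of column 'price_plus_stock' → 167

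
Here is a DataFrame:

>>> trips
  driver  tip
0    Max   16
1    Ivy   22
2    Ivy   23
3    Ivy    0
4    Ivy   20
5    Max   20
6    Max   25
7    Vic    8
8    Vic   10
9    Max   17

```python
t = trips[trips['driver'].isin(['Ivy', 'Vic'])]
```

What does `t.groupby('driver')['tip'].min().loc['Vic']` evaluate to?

filter rows where driver in ['Ivy', 'Vic']:
  driver  tip
1    Ivy   22
2    Ivy   23
3    Ivy    0
4    Ivy   20
7    Vic    8
8    Vic   10
group by driver, min of tip:
driver
Ivy    0
Vic    8
Name: tip, dtype: int64
Then the value at index 'Vic': 8

8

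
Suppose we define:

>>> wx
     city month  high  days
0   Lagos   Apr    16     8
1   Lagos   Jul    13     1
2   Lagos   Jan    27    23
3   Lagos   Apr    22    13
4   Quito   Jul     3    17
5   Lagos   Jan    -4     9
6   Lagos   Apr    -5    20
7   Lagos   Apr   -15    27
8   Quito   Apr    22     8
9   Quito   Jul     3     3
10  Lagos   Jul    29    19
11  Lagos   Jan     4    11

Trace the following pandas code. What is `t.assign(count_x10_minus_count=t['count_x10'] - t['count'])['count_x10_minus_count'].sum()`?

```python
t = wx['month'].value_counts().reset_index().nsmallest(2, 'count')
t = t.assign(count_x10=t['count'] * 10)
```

63

value_counts of month:
month
Apr    5
Jul    4
Jan    3
Name: count, dtype: int64
reset_index():
  month  count
0   Apr      5
1   Jul      4
2   Jan      3
take 2 rows with smallest count:
  month  count
2   Jan      3
1   Jul      4
add column count_x10 = t['count'] * 10:
  month  count  count_x10
2   Jan      3         30
1   Jul      4         40
add column count_x10_minus_count = t['count_x10'] - t['count']:
  month  count  count_x10  count_x10_minus_count
2   Jan      3         30                     27
1   Jul      4         40                     36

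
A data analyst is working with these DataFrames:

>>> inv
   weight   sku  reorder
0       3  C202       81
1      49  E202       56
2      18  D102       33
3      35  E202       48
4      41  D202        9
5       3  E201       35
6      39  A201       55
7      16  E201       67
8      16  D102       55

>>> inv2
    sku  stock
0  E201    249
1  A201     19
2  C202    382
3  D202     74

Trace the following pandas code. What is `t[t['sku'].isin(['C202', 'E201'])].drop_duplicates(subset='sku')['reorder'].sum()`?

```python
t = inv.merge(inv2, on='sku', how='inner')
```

116

merge on 'sku' (how='inner') → 5 rows:
   weight   sku  reorder  stock
0       3  C202       81    382
1      41  D202        9     74
2       3  E201       35    249
3      39  A201       55     19
4      16  E201       67    249
filter rows where sku in ['C202', 'E201']:
   weight   sku  reorder  stock
0       3  C202       81    382
2       3  E201       35    249
4      16  E201       67    249
drop duplicate sku (keep=first):
   weight   sku  reorder  stock
0       3  C202       81    382
2       3  E201       35    249
The sum of column 'reorder' is 116.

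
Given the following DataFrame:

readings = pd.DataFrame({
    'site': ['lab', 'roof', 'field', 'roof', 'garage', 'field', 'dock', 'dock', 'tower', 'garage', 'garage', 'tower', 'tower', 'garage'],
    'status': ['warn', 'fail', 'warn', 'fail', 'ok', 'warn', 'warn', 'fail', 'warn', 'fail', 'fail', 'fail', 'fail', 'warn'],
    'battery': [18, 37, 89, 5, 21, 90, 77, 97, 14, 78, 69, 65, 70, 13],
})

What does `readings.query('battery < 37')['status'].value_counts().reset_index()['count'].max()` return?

3

filter rows where battery < 37:
      site status  battery
0      lab   warn       18
3     roof   fail        5
4   garage     ok       21
8    tower   warn       14
13  garage   warn       13
value_counts of status:
status
warn    3
fail    1
ok      1
Name: count, dtype: int64
reset_index():
  status  count
0   warn      3
1   fail      1
2     ok      1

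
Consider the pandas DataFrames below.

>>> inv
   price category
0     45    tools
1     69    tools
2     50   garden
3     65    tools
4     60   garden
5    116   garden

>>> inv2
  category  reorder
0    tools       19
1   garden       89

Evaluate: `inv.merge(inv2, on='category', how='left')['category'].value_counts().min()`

merge on 'category' (how='left') → 6 rows:
   price category  reorder
0     45    tools       19
1     69    tools       19
2     50   garden       89
3     65    tools       19
4     60   garden       89
5    116   garden       89
value_counts of category:
category
tools     3
garden    3
Name: count, dtype: int64
Taking the min of the resulting series gives 3.

3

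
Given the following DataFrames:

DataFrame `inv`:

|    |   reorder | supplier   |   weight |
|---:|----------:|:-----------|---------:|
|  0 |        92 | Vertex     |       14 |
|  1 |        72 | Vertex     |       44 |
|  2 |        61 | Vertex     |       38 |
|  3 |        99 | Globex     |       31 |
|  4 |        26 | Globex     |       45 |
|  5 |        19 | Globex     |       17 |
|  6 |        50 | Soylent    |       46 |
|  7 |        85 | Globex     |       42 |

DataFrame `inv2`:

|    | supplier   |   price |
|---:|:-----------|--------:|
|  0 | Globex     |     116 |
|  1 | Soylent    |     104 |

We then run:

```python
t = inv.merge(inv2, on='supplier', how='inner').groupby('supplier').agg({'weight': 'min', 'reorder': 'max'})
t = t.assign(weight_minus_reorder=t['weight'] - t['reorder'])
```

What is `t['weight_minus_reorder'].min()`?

-82

merge on 'supplier' (how='inner') → 5 rows:
   reorder supplier  weight  price
0       99   Globex      31    116
1       26   Globex      45    116
2       19   Globex      17    116
3       50  Soylent      46    104
4       85   Globex      42    116
group by supplier: min(weight), max(reorder):
          weight  reorder
supplier                 
Globex        17       99
Soylent       46       50
add column weight_minus_reorder = t['weight'] - t['reorder']:
          weight  reorder  weight_minus_reorder
supplier                                       
Globex        17       99                   -82
Soylent       46       50                    -4
The min of column 'weight_minus_reorder' is -82.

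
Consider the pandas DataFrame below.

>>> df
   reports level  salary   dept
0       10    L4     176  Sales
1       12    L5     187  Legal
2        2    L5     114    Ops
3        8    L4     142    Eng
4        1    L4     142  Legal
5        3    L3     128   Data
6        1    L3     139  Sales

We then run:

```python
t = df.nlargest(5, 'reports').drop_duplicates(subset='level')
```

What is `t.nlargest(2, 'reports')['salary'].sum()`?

take 5 rows with largest reports:
   reports level  salary   dept
1       12    L5     187  Legal
0       10    L4     176  Sales
3        8    L4     142    Eng
5        3    L3     128   Data
2        2    L5     114    Ops
drop duplicate level (keep=first):
   reports level  salary   dept
1       12    L5     187  Legal
0       10    L4     176  Sales
5        3    L3     128   Data
take 2 rows with largest reports:
   reports level  salary   dept
1       12    L5     187  Legal
0       10    L4     176  Sales
Finally, sum of column 'salary' = 363.

363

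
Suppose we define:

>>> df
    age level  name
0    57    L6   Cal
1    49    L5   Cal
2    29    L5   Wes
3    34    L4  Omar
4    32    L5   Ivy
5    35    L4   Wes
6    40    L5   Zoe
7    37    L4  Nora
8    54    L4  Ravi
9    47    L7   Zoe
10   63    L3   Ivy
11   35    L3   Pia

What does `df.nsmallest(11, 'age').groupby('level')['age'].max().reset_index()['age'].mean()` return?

take 11 rows with smallest age:
    age level  name
2    29    L5   Wes
4    32    L5   Ivy
3    34    L4  Omar
5    35    L4   Wes
11   35    L3   Pia
7    37    L4  Nora
6    40    L5   Zoe
9    47    L7   Zoe
1    49    L5   Cal
8    54    L4  Ravi
0    57    L6   Cal
group by level, max of age:
level
L3    35
L4    54
L5    49
L6    57
L7    47
Name: age, dtype: int64
reset_index():
  level  age
0    L3   35
1    L4   54
2    L5   49
3    L6   57
4    L7   47
Taking the mean of column 'age' gives 48.4.

48.4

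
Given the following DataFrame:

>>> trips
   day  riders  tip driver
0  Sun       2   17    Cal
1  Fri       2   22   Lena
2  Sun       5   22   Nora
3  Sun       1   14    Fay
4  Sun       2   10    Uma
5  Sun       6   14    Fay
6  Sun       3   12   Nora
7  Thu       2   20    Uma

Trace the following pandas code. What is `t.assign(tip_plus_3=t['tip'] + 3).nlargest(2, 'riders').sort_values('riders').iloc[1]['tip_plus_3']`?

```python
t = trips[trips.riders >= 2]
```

filter rows where riders >= 2:
   day  riders  tip driver
0  Sun       2   17    Cal
1  Fri       2   22   Lena
2  Sun       5   22   Nora
4  Sun       2   10    Uma
5  Sun       6   14    Fay
6  Sun       3   12   Nora
7  Thu       2   20    Uma
add column tip_plus_3 = t['tip'] + 3:
   day  riders  tip driver  tip_plus_3
0  Sun       2   17    Cal          20
1  Fri       2   22   Lena          25
2  Sun       5   22   Nora          25
4  Sun       2   10    Uma          13
5  Sun       6   14    Fay          17
6  Sun       3   12   Nora          15
7  Thu       2   20    Uma          23
take 2 rows with largest riders:
   day  riders  tip driver  tip_plus_3
5  Sun       6   14    Fay          17
2  Sun       5   22   Nora          25
sort by riders:
   day  riders  tip driver  tip_plus_3
2  Sun       5   22   Nora          25
5  Sun       6   14    Fay          17
The value at position 1, column 'tip_plus_3' is 17.

17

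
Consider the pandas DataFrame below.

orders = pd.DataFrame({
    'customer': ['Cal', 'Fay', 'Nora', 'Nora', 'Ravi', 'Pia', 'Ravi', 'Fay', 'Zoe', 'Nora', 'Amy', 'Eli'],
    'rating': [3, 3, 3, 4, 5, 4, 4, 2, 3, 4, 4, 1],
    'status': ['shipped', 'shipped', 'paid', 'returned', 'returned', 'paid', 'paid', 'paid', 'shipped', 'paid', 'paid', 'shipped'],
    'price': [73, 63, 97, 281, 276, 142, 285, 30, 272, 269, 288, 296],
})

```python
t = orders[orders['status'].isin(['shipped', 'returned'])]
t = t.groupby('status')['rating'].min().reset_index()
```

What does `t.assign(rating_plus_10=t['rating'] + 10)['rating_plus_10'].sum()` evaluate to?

25

filter rows where status in ['shipped', 'returned']:
   customer  rating    status  price
0       Cal       3   shipped     73
1       Fay       3   shipped     63
3      Nora       4  returned    281
4      Ravi       5  returned    276
8       Zoe       3   shipped    272
11      Eli       1   shipped    296
group by status, min of rating:
status
returned    4
shipped     1
Name: rating, dtype: int64
reset_index():
     status  rating
0  returned       4
1   shipped       1
add column rating_plus_10 = t['rating'] + 10:
     status  rating  rating_plus_10
0  returned       4              14
1   shipped       1              11
The sum of column 'rating_plus_10' is 25.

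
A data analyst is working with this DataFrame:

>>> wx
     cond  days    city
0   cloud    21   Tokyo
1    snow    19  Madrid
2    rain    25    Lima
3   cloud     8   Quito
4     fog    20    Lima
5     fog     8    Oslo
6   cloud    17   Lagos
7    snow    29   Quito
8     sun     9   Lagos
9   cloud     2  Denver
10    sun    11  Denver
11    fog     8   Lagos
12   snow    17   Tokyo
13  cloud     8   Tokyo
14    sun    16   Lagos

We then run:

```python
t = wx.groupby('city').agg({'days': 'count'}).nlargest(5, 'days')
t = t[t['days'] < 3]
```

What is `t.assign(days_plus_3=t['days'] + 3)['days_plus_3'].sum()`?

15

group by city, count of days:
        days
city        
Denver     2
Lagos      4
Lima       2
Madrid     1
Oslo       1
Quito      2
Tokyo      3
take 5 rows with largest days:
        days
city        
Lagos      4
Tokyo      3
Denver     2
Lima       2
Quito      2
filter rows where days < 3:
        days
city        
Denver     2
Lima       2
Quito      2
add column days_plus_3 = t['days'] + 3:
        days  days_plus_3
city                     
Denver     2            5
Lima       2            5
Quito      2            5
Reading off the sum of column 'days_plus_3', we get 15.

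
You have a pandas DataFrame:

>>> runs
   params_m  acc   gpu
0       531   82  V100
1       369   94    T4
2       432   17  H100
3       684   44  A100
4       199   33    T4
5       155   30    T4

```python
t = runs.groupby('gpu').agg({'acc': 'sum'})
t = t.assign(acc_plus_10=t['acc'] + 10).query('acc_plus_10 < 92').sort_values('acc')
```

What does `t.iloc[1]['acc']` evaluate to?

group by gpu, sum of acc:
      acc
gpu      
A100   44
H100   17
T4    157
V100   82
add column acc_plus_10 = t['acc'] + 10:
      acc  acc_plus_10
gpu                   
A100   44           54
H100   17           27
T4    157          167
V100   82           92
filter rows where acc_plus_10 < 92:
      acc  acc_plus_10
gpu                   
A100   44           54
H100   17           27
sort by acc:
      acc  acc_plus_10
gpu                   
H100   17           27
A100   44           54
The value at position 1, column 'acc' is 44.

44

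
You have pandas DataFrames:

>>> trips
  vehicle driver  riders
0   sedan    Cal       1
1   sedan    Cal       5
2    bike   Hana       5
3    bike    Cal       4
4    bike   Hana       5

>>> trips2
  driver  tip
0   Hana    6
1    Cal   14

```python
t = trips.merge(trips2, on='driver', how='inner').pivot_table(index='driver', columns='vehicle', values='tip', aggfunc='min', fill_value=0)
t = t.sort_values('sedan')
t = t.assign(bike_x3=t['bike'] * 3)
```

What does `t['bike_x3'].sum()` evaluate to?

60

merge on 'driver' (how='inner') → 5 rows:
  vehicle driver  riders  tip
0   sedan    Cal       1   14
1   sedan    Cal       5   14
2    bike   Hana       5    6
3    bike    Cal       4   14
4    bike   Hana       5    6
pivot: rows=driver, cols=vehicle, min(tip):
vehicle  bike  sedan
driver              
Cal        14     14
Hana        6      0
sort by sedan:
vehicle  bike  sedan
driver              
Hana        6      0
Cal        14     14
add column bike_x3 = t['bike'] * 3:
vehicle  bike  sedan  bike_x3
driver                       
Hana        6      0       18
Cal        14     14       42
Finally, sum of column 'bike_x3' = 60.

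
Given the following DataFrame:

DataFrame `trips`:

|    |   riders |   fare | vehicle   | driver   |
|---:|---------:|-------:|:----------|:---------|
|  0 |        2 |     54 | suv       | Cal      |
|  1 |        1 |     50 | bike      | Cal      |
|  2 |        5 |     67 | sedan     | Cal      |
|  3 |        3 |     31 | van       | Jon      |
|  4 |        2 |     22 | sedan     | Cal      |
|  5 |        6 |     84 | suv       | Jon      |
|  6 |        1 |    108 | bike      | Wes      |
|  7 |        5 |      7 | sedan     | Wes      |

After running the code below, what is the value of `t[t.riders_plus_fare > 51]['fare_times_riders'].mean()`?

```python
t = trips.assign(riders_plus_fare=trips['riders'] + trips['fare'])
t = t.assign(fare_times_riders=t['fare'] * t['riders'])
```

add column riders_plus_fare = trips['riders'] + trips['fare']:
   riders  fare vehicle driver  riders_plus_fare
0       2    54     suv    Cal                56
1       1    50    bike    Cal                51
2       5    67   sedan    Cal                72
3       3    31     van    Jon                34
4       2    22   sedan    Cal                24
5       6    84     suv    Jon                90
6       1   108    bike    Wes               109
7       5     7   sedan    Wes                12
add column fare_times_riders = t['fare'] * t['riders']:
   riders  fare vehicle driver  riders_plus_fare  fare_times_riders
0       2    54     suv    Cal                56                108
1       1    50    bike    Cal                51                 50
2       5    67   sedan    Cal                72                335
3       3    31     van    Jon                34                 93
4       2    22   sedan    Cal                24                 44
5       6    84     suv    Jon                90                504
6       1   108    bike    Wes               109                108
7       5     7   sedan    Wes                12                 35
filter rows where riders_plus_fare > 51:
   riders  fare vehicle driver  riders_plus_fare  fare_times_riders
0       2    54     suv    Cal                56                108
2       5    67   sedan    Cal                72                335
5       6    84     suv    Jon                90                504
6       1   108    bike    Wes               109                108
So mean() = 263.75.

263.75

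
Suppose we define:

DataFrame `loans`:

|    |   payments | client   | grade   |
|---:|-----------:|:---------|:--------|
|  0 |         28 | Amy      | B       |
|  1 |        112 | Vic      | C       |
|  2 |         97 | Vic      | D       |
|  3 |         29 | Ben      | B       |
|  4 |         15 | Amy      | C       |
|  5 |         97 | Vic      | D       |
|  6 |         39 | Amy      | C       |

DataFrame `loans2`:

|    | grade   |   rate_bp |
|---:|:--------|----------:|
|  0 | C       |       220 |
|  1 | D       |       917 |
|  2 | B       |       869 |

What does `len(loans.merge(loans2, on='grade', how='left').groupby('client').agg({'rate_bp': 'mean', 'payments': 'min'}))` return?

merge on 'grade' (how='left') → 7 rows:
   payments client grade  rate_bp
0        28    Amy     B      869
1       112    Vic     C      220
2        97    Vic     D      917
3        29    Ben     B      869
4        15    Amy     C      220
5        97    Vic     D      917
6        39    Amy     C      220
group by client: mean(rate_bp), min(payments):
           rate_bp  payments
client                      
Amy     436.333333        15
Ben     869.000000        29
Vic     684.666667        97
The number of rows is 3.

3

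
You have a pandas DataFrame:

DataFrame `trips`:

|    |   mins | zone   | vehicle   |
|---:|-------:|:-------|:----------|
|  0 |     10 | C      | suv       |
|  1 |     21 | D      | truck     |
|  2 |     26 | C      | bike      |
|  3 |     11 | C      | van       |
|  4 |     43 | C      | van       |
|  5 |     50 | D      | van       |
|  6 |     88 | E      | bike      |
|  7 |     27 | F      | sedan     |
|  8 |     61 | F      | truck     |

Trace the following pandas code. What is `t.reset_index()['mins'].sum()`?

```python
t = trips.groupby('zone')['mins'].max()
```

242

group by zone, max of mins:
zone
C    43
D    50
E    88
F    61
Name: mins, dtype: int64
reset_index():
  zone  mins
0    C    43
1    D    50
2    E    88
3    F    61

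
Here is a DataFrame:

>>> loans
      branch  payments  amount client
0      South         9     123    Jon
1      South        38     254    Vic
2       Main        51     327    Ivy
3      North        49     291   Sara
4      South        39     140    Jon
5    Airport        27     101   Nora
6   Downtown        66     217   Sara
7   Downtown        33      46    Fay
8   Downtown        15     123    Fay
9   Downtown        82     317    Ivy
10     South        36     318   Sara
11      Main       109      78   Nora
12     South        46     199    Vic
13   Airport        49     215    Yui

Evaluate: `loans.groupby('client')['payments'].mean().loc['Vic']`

42.0

group by client, mean of payments:
client
Fay     24.000000
Ivy     66.500000
Jon     24.000000
Nora    68.000000
Sara    50.333333
Vic     42.000000
Yui     49.000000
Name: payments, dtype: float64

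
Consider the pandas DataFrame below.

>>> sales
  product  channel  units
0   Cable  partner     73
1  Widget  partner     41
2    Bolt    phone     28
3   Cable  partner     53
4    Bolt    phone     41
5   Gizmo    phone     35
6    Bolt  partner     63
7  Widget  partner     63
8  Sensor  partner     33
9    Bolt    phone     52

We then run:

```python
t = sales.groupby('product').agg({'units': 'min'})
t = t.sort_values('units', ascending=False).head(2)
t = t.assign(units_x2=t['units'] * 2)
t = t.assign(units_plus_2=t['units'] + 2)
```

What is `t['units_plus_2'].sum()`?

group by product, min of units:
         units
product       
Bolt        28
Cable       53
Gizmo       35
Sensor      33
Widget      41
sort by units descending:
         units
product       
Cable       53
Widget      41
Gizmo       35
Sensor      33
Bolt        28
take first 2 rows:
         units
product       
Cable       53
Widget      41
add column units_x2 = t['units'] * 2:
         units  units_x2
product                 
Cable       53       106
Widget      41        82
add column units_plus_2 = t['units'] + 2:
         units  units_x2  units_plus_2
product                               
Cable       53       106            55
Widget      41        82            43
So sum() = 98.

98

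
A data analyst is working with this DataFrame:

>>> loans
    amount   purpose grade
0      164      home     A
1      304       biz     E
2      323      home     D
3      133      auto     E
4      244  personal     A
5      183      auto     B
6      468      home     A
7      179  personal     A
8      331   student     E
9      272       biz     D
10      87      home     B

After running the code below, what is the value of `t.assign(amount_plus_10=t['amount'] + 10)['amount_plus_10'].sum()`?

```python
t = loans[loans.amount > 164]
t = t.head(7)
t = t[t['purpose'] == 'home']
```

filter rows where amount > 164:
   amount   purpose grade
1     304       biz     E
2     323      home     D
4     244  personal     A
5     183      auto     B
6     468      home     A
7     179  personal     A
8     331   student     E
9     272       biz     D
take first 7 rows:
   amount   purpose grade
1     304       biz     E
2     323      home     D
4     244  personal     A
5     183      auto     B
6     468      home     A
7     179  personal     A
8     331   student     E
filter rows where purpose == 'home':
   amount purpose grade
2     323    home     D
6     468    home     A
add column amount_plus_10 = t['amount'] + 10:
   amount purpose grade  amount_plus_10
2     323    home     D             333
6     468    home     A             478
So sum() = 811.

811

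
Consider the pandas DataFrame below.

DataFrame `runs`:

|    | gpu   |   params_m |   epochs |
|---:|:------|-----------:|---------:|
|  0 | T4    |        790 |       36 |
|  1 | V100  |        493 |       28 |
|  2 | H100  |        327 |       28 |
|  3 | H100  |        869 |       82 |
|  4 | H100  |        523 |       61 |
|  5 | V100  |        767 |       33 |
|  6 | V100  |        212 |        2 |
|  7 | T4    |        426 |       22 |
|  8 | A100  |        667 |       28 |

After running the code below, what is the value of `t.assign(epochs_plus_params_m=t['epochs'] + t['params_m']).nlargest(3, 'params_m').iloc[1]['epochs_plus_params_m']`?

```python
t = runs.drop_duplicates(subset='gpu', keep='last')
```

drop duplicate gpu (keep=last):
    gpu  params_m  epochs
4  H100       523      61
6  V100       212       2
7    T4       426      22
8  A100       667      28
add column epochs_plus_params_m = t['epochs'] + t['params_m']:
    gpu  params_m  epochs  epochs_plus_params_m
4  H100       523      61                   584
6  V100       212       2                   214
7    T4       426      22                   448
8  A100       667      28                   695
take 3 rows with largest params_m:
    gpu  params_m  epochs  epochs_plus_params_m
8  A100       667      28                   695
4  H100       523      61                   584
7    T4       426      22                   448
value at position 1, column 'epochs_plus_params_m' → 584

584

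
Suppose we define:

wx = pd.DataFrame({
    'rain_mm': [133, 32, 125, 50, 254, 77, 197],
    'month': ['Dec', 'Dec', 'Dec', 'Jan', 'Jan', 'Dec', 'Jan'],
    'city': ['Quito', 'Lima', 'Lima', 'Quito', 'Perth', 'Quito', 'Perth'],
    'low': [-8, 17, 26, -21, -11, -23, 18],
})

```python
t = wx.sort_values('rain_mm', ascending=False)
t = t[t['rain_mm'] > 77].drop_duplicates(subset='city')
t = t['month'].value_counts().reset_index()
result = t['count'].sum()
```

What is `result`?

3

sort by rain_mm descending:
   rain_mm month   city  low
4      254   Jan  Perth  -11
6      197   Jan  Perth   18
0      133   Dec  Quito   -8
2      125   Dec   Lima   26
5       77   Dec  Quito  -23
3       50   Jan  Quito  -21
1       32   Dec   Lima   17
filter rows where rain_mm > 77:
   rain_mm month   city  low
4      254   Jan  Perth  -11
6      197   Jan  Perth   18
0      133   Dec  Quito   -8
2      125   Dec   Lima   26
drop duplicate city (keep=first):
   rain_mm month   city  low
4      254   Jan  Perth  -11
0      133   Dec  Quito   -8
2      125   Dec   Lima   26
value_counts of month:
month
Dec    2
Jan    1
Name: count, dtype: int64
reset_index():
  month  count
0   Dec      2
1   Jan      1
Reading off the sum of column 'count', we get 3.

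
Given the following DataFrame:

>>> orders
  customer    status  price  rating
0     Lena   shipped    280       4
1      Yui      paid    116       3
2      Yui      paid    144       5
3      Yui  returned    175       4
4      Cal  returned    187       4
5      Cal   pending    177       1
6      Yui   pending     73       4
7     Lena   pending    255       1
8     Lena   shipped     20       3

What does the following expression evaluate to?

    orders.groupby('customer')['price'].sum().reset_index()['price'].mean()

475.666666667

group by customer, sum of price:
customer
Cal     364
Lena    555
Yui     508
Name: price, dtype: int64
reset_index():
  customer  price
0      Cal    364
1     Lena    555
2      Yui    508
Then the mean of column 'price': 475.666666667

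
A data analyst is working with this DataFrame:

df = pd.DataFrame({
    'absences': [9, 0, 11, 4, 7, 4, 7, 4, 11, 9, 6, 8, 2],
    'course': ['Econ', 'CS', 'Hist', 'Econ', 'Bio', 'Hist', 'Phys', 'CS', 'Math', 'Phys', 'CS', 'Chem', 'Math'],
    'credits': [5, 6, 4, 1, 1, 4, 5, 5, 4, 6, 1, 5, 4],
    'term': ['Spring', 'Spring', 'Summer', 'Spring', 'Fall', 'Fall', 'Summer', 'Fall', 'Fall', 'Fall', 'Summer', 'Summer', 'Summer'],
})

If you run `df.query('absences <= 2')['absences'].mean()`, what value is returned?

filter rows where absences <= 2:
    absences course  credits    term
1          0     CS        6  Spring
12         2   Math        4  Summer
Hence 1.0.

1.0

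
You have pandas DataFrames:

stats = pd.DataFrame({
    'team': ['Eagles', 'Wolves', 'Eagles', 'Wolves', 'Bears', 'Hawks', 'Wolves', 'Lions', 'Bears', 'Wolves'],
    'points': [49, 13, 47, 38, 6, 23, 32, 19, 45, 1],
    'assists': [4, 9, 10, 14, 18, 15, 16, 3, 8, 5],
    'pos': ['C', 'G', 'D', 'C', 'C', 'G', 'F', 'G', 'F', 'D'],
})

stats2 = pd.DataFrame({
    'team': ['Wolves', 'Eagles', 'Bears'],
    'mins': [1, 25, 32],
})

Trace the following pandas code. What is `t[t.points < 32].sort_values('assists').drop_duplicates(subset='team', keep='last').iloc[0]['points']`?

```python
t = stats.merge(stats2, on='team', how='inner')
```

merge on 'team' (how='inner') → 8 rows:
     team  points  assists pos  mins
0  Eagles      49        4   C    25
1  Wolves      13        9   G     1
2  Eagles      47       10   D    25
3  Wolves      38       14   C     1
4   Bears       6       18   C    32
5  Wolves      32       16   F     1
6   Bears      45        8   F    32
7  Wolves       1        5   D     1
filter rows where points < 32:
     team  points  assists pos  mins
1  Wolves      13        9   G     1
4   Bears       6       18   C    32
7  Wolves       1        5   D     1
sort by assists:
     team  points  assists pos  mins
7  Wolves       1        5   D     1
1  Wolves      13        9   G     1
4   Bears       6       18   C    32
drop duplicate team (keep=last):
     team  points  assists pos  mins
1  Wolves      13        9   G     1
4   Bears       6       18   C    32
Taking the value at position 0, column 'points' gives 13.

13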